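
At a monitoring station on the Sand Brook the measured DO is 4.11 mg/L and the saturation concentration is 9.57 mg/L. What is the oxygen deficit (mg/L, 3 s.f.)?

D = C_s − C = 9.57 − 4.11 = 5.46 mg/L.

D ≈ 5.46 mg/L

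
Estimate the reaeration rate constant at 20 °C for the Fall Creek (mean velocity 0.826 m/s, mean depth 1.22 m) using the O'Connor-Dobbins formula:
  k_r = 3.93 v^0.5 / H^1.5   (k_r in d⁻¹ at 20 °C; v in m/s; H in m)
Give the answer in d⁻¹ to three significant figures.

k_r = 3.93 × 0.826^0.5 / 1.22^1.5 = 3.93 × 0.9088 / 1.348 = 2.651 d⁻¹.

k_r ≈ 2.65 d⁻¹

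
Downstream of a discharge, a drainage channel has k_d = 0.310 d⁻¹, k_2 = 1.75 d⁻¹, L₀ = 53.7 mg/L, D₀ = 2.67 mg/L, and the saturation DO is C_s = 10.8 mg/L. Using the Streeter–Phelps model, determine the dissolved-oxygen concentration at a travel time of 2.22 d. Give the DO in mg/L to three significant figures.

k_d L₀/(k_2−k_d) = 0.310×53.7/(1.75−0.310) = 16.65/1.440 = 11.56 mg/L.
e^(−k_d t) = e^(−0.310×2.220) = 0.5025; e^(−k_2 t) = e^(−1.75×2.220) = 0.02055.
D = 11.56 × (0.5025 − 0.02055) + 2.67 × 0.02055 = 5.571 + 0.05486 = 5.626 mg/L.
DO = C_s − D = 10.8 − 5.626 = 5.174 mg/L.

DO ≈ 5.17 mg/L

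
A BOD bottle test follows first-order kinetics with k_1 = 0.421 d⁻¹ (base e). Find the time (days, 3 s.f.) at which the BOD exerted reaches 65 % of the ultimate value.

t ≈ 2.49 d

y/L₀ = 1 − e^(−k_1 t) = 0.65 ⇒ e^(−k_1 t) = 0.350
t = −ln(0.350) / 0.421 = 1.050 / 0.421 = 2.494 d.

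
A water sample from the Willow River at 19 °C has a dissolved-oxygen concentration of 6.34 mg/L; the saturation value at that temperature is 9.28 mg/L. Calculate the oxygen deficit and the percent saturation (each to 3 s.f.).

D = C_s − C = 9.28 − 6.34 = 2.94 mg/L.
% saturation = 6.34/9.28 × 100 = 68.3 %.

D ≈ 2.94 mg/L; 68.3 % saturation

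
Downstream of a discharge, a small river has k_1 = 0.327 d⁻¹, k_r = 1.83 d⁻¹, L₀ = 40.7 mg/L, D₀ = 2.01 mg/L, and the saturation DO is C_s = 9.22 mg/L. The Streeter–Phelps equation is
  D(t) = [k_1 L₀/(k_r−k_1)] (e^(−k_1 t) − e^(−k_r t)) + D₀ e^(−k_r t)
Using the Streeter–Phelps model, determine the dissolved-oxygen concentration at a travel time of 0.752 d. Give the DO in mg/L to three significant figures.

DO ≈ 4.02 mg/L

k_1 L₀/(k_r−k_1) = 0.327×40.7/(1.83−0.327) = 13.31/1.503 = 8.855 mg/L.
e^(−k_1 t) = e^(−0.327×0.7520) = 0.7820; e^(−k_r t) = e^(−1.83×0.7520) = 0.2525.
D = 8.855 × (0.7820 − 0.2525) + 2.01 × 0.2525 = 4.688 + 0.5076 = 5.196 mg/L.
DO = C_s − D = 9.22 − 5.196 = 4.024 mg/L.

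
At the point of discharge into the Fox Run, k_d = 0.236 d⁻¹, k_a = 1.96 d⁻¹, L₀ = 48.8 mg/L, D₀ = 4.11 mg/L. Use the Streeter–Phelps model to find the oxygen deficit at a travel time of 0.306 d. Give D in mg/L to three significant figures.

k_d L₀/(k_a−k_d) = 0.236×48.8/(1.96−0.236) = 11.52/1.724 = 6.680 mg/L.
e^(−k_d t) = e^(−0.236×0.3060) = 0.9303; e^(−k_a t) = e^(−1.96×0.3060) = 0.5489.
D = 6.680 × (0.9303 − 0.5489) + 4.11 × 0.5489 = 2.548 + 2.256 = 4.804 mg/L.

D ≈ 4.80 mg/L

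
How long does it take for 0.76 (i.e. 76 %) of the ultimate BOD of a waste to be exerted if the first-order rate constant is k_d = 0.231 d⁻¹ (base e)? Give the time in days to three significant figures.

y/L₀ = 1 − e^(−k_d t) = 0.76 ⇒ e^(−k_d t) = 0.240
t = −ln(0.240) / 0.231 = 1.427 / 0.231 = 6.178 d.

t ≈ 6.18 d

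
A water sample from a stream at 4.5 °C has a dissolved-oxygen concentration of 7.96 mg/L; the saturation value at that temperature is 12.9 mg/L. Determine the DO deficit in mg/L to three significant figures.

D = C_s − C = 12.9 − 7.96 = 4.94 mg/L.

D ≈ 4.94 mg/L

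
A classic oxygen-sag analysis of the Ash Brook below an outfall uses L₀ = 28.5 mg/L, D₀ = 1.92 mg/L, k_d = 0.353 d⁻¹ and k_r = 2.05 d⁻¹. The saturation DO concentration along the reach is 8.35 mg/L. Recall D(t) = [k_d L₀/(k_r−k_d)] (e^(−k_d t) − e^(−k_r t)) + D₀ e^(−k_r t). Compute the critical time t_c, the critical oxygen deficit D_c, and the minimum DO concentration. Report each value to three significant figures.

t_c = [1/(k_r−k_d)] ln[(k_r/k_d)(1 − D₀(k_r−k_d)/(k_d L₀))]
= [1/(2.05−0.353)] ln[(2.05/0.353)(1 − 1.92×1.697/(0.353×28.5))]
= (1/1.697) ln[5.807 × 0.6761] = 0.5893 × ln(3.927) = 0.5893 × 1.368 = 0.8060 d.
L(t_c) = L₀ e^(−k_d t_c) = 28.5 × 0.7524 = 21.44 mg/L, and at the critical point k_r D_c = k_d L, so D_c = (0.353/2.05) × 21.44 = 3.692 mg/L.
Minimum DO = C_s − D_c = 8.35 − 3.692 = 4.658 mg/L.

t_c ≈ 0.806 d; D_c ≈ 3.69 mg/L; min DO ≈ 4.66 mg/L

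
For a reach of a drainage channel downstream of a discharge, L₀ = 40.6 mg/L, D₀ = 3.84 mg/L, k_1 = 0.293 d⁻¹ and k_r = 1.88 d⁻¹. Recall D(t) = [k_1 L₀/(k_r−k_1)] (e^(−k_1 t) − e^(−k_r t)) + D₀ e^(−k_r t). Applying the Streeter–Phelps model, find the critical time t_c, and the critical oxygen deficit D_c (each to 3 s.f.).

t_c ≈ 0.719 d; D_c ≈ 5.13 mg/L

With k_r/k_1 = 6.416 and 1 − D₀(k_r−k_1)/(k_1 L₀) = 0.4877,
t_c = ln(6.416 × 0.4877) / (1.88 − 0.293) = ln(3.129) / 1.587 = 1.141/1.587 = 0.7189 d.
D_c = (k_1/k_r) L₀ e^(−k_1 t_c) = (0.293/1.88) × 40.6 × e^(−0.293×0.7189) = 0.1559 × 40.6 × 0.8101 = 5.126 mg/L.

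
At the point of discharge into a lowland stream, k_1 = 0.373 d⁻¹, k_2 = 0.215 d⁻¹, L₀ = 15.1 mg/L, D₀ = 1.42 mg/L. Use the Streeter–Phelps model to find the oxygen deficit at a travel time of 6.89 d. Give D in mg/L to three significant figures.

k_1 L₀/(k_2−k_1) = 0.373×15.1/(0.215−0.373) = 5.632/-0.1580 = -35.65 mg/L.
e^(−k_1 t) = e^(−0.373×6.890) = 0.07654; e^(−k_2 t) = e^(−0.215×6.890) = 0.2273.
D = -35.65 × (0.07654 − 0.2273) + 1.42 × 0.2273 = 5.375 + 0.3228 = 5.698 mg/L.

D ≈ 5.70 mg/L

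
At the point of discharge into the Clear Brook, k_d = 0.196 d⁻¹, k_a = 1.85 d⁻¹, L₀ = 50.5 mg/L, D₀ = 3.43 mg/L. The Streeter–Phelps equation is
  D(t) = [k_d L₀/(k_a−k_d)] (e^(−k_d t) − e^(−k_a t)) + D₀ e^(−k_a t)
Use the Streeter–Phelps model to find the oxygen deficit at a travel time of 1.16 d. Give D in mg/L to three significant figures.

D ≈ 4.47 mg/L

k_d L₀/(k_a−k_d) = 0.196×50.5/(1.85−0.196) = 9.898/1.654 = 5.984 mg/L.
e^(−k_d t) = e^(−0.196×1.160) = 0.7966; e^(−k_a t) = e^(−1.85×1.160) = 0.1170.
D = 5.984 × (0.7966 − 0.1170) + 3.43 × 0.1170 = 4.067 + 0.4011 = 4.469 mg/L.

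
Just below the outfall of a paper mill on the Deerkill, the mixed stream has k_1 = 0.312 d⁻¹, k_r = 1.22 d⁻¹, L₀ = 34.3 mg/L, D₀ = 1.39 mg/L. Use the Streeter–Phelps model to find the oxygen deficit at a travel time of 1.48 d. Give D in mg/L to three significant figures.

k_1 L₀/(k_r−k_1) = 0.312×34.3/(1.22−0.312) = 10.70/0.9080 = 11.79 mg/L.
e^(−k_1 t) = e^(−0.312×1.480) = 0.6302; e^(−k_r t) = e^(−1.22×1.480) = 0.1644.
D = 11.79 × (0.6302 − 0.1644) + 1.39 × 0.1644 = 5.490 + 0.2285 = 5.718 mg/L.

D ≈ 5.72 mg/L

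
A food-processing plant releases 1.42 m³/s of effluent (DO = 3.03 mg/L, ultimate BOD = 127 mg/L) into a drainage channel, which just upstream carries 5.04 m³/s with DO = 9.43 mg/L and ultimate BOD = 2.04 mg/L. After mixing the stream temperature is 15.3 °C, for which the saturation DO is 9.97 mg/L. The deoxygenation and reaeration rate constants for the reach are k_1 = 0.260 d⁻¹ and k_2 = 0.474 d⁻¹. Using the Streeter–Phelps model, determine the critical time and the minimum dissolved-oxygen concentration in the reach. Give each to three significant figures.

t_c ≈ 2.55 d; minimum DO ≈ 1.62 mg/L

Mixed DO = (5.04×9.43 + 1.42×3.03)/(5.04+1.42) = 51.83/6.460 = 8.023 mg/L.
Mixed L₀ = (5.04×2.04 + 1.42×127)/(6.460) = 190.6/6.460 = 29.51 mg/L.
Initial deficit D₀ = C_s − DO₀ = 9.97 − 8.023 = 1.947 mg/L.
t_c = (1/0.2140) ln[(0.474/0.260)(1 − 1.947×0.2140/(0.260×29.51))] = 4.673 × ln(1.724) = 2.545 d.
D_c = (0.260/0.474) × 29.51 × e^(−0.260×2.545) = 0.5485 × 29.51 × 0.5159 = 8.351 mg/L.
Minimum DO = 9.97 − 8.351 = 1.619 mg/L.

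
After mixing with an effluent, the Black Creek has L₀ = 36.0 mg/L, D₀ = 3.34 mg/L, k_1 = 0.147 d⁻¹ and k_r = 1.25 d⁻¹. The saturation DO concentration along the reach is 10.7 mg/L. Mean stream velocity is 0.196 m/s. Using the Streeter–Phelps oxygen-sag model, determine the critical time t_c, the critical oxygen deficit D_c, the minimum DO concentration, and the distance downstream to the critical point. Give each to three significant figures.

t_c ≈ 0.861 d; D_c ≈ 3.73 mg/L; min DO ≈ 6.97 mg/L; x_c ≈ 14.6 km

At the critical point dD/dt = 0, so k_1 L₀ e^(−k_1 t) = k_r D. Substituting D(t) from the Streeter–Phelps equation and solving for t gives
t_c = ln[(k_r/k_1)(1 − D₀(k_r−k_1)/(k_1 L₀))] / (k_r−k_1).
Here k_r−k_1 = 1.103 d⁻¹ and 1 − D₀(k_r−k_1)/(k_1 L₀) = 1 − 3.34×1.103/(0.147×36.0) = 0.3039, so
t_c = ln(8.503 × 0.3039) / 1.103 = 0.9492 / 1.103 = 0.8606 d.
D_c = (k_1/k_r) L₀ e^(−k_1 t_c) = (0.147/1.25) × 36.0 × e^(−0.147×0.8606) = 0.1176 × 36.0 × 0.8812 = 3.731 mg/L.
Minimum DO = C_s − D_c = 10.7 − 3.731 = 6.969 mg/L.
x_c = v t_c = 0.196 m/s × 0.8606 d × 86400 s/d = 14570 m ≈ 14.6 km.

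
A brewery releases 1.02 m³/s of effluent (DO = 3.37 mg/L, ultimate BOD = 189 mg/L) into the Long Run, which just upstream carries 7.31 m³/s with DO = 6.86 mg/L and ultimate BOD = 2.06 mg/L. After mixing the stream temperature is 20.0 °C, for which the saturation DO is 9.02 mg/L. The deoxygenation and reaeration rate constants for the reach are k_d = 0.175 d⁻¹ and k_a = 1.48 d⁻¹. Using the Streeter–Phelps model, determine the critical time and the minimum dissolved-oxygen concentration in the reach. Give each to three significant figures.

t_c ≈ 0.499 d; minimum DO ≈ 6.32 mg/L

Mixed DO = (7.31×6.86 + 1.02×3.37)/(7.31+1.02) = 53.58/8.330 = 6.433 mg/L.
Mixed L₀ = (7.31×2.06 + 1.02×189)/(8.330) = 207.8/8.330 = 24.95 mg/L.
Initial deficit D₀ = C_s − DO₀ = 9.02 − 6.433 = 2.587 mg/L.
t_c = (1/1.305) ln[(1.48/0.175)(1 − 2.587×1.305/(0.175×24.95))] = 0.7663 × ln(1.917) = 0.4988 d.
D_c = (0.175/1.48) × 24.95 × e^(−0.175×0.4988) = 0.1182 × 24.95 × 0.9164 = 2.704 mg/L.
Minimum DO = 9.02 − 2.704 = 6.316 mg/L.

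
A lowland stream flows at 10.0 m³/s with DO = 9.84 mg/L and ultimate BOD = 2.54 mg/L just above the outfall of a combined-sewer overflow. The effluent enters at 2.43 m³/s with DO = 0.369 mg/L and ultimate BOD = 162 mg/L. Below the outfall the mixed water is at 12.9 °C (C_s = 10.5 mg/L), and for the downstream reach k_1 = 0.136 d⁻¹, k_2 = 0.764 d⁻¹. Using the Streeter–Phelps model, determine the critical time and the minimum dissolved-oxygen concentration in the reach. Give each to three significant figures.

Mixed DO = (10.0×9.84 + 2.43×0.369)/(10.0+2.43) = 99.30/12.43 = 7.988 mg/L.
Mixed L₀ = (10.0×2.54 + 2.43×162)/(12.43) = 419.1/12.43 = 33.71 mg/L.
Initial deficit D₀ = C_s − DO₀ = 10.5 − 7.988 = 2.512 mg/L.
t_c = (1/0.6280) ln[(0.764/0.136)(1 − 2.512×0.6280/(0.136×33.71))] = 1.592 × ln(3.685) = 2.077 d.
D_c = (0.136/0.764) × 33.71 × e^(−0.136×2.077) = 0.1780 × 33.71 × 0.7539 = 4.525 mg/L.
Minimum DO = 10.5 − 4.525 = 5.975 mg/L.

t_c ≈ 2.08 d; minimum DO ≈ 5.98 mg/L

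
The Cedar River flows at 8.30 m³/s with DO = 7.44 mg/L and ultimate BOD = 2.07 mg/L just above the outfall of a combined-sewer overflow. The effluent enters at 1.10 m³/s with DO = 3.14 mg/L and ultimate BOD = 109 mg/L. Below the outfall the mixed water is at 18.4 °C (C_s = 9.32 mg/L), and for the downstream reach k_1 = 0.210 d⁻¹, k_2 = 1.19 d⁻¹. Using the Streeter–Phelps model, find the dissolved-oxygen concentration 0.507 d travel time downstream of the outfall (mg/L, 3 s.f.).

DO ≈ 6.92 mg/L

Mixed DO = (8.30×7.44 + 1.10×3.14)/(8.30+1.10) = 65.21/9.400 = 6.937 mg/L.
Mixed L₀ = (8.30×2.07 + 1.10×109)/(9.400) = 137.1/9.400 = 14.58 mg/L.
Initial deficit D₀ = C_s − DO₀ = 9.32 − 6.937 = 2.383 mg/L.
D(0.507) = [0.210×14.58/(1.19−0.210)](e^(−0.210×0.507) − e^(−1.19×0.507)) + 2.383 e^(−1.19×0.507)
= 3.125 × (0.8990 − 0.5470) + 2.383 × 0.5470 = 2.404 mg/L.
DO = 9.32 − 2.404 = 6.916 mg/L.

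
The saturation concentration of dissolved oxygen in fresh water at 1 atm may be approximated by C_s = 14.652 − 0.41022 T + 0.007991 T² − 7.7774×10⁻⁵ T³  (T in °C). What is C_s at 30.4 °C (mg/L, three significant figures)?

C_s = 14.652 − 0.41022×30.4 + 0.007991×30.4² − 7.7774×10⁻⁵×30.4³ = 7.381 mg/L.

C_s ≈ 7.38 mg/L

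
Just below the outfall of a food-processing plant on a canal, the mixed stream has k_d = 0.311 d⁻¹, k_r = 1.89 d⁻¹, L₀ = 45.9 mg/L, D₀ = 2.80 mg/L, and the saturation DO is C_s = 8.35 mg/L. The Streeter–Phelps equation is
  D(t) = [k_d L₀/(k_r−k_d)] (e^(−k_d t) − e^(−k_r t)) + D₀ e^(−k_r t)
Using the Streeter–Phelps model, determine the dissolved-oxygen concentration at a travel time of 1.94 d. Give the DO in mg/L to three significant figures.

k_d L₀/(k_r−k_d) = 0.311×45.9/(1.89−0.311) = 14.27/1.579 = 9.040 mg/L.
e^(−k_d t) = e^(−0.311×1.940) = 0.5470; e^(−k_r t) = e^(−1.89×1.940) = 0.02556.
D = 9.040 × (0.5470 − 0.02556) + 2.80 × 0.02556 = 4.714 + 0.07158 = 4.785 mg/L.
DO = C_s − D = 8.35 − 4.785 = 3.565 mg/L.

DO ≈ 3.56 mg/L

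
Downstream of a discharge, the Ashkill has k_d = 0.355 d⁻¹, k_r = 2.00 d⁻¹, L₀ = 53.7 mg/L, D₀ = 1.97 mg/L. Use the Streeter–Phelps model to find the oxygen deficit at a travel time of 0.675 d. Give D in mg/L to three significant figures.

k_d L₀/(k_r−k_d) = 0.355×53.7/(2.00−0.355) = 19.06/1.645 = 11.59 mg/L.
e^(−k_d t) = e^(−0.355×0.6750) = 0.7869; e^(−k_r t) = e^(−2.00×0.6750) = 0.2592.
D = 11.59 × (0.7869 − 0.2592) + 1.97 × 0.2592 = 6.115 + 0.5107 = 6.626 mg/L.

D ≈ 6.63 mg/L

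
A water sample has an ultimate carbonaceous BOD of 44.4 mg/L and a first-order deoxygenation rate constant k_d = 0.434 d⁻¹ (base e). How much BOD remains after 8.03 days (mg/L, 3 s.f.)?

L_t = L₀ e^(−k_d t) = 44.4 × e^(−0.434×8.03) = 44.4 × 0.03065 = 1.361 mg/L.

L ≈ 1.36 mg/L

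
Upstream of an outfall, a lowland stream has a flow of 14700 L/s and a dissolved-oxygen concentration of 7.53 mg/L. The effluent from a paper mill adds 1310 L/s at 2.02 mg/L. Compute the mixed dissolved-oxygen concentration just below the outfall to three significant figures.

7.08 mg/L

Flow-weighted mixing: C = (Q_r C_r + Q_w C_w)/(Q_r + Q_w)
= (14700×7.53 + 1310×2.02)/(14700 + 1310) = 113300/16010 = 7.079 mg/L.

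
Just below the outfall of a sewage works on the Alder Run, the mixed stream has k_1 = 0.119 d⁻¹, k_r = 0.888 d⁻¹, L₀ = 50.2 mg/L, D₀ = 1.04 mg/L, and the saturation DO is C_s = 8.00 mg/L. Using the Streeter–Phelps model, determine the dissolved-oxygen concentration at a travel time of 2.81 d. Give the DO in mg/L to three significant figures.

DO ≈ 2.99 mg/L

k_1 L₀/(k_r−k_1) = 0.119×50.2/(0.888−0.119) = 5.974/0.7690 = 7.768 mg/L.
e^(−k_1 t) = e^(−0.119×2.810) = 0.7158; e^(−k_r t) = e^(−0.888×2.810) = 0.08247.
D = 7.768 × (0.7158 − 0.08247) + 1.04 × 0.08247 = 4.920 + 0.08577 = 5.005 mg/L.
DO = C_s − D = 8.00 − 5.005 = 2.995 mg/L.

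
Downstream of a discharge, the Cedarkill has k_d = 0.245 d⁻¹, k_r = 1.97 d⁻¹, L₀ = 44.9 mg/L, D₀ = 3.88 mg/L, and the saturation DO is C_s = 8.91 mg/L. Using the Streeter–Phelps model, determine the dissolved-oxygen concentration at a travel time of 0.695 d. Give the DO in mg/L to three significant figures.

DO ≈ 4.17 mg/L

k_d L₀/(k_r−k_d) = 0.245×44.9/(1.97−0.245) = 11.00/1.725 = 6.377 mg/L.
e^(−k_d t) = e^(−0.245×0.6950) = 0.8434; e^(−k_r t) = e^(−1.97×0.6950) = 0.2543.
D = 6.377 × (0.8434 − 0.2543) + 3.88 × 0.2543 = 3.757 + 0.9868 = 4.744 mg/L.
DO = C_s − D = 8.91 − 4.744 = 4.166 mg/L.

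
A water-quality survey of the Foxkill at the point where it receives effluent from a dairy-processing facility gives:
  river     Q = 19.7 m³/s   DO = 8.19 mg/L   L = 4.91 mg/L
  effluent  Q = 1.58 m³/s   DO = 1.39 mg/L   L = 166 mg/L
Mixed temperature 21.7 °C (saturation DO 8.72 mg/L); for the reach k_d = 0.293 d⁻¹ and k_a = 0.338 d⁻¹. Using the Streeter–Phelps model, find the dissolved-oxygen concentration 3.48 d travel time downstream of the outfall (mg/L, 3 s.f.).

Mixed DO = (19.7×8.19 + 1.58×1.39)/(19.7+1.58) = 163.5/21.28 = 7.685 mg/L.
Mixed L₀ = (19.7×4.91 + 1.58×166)/(21.28) = 359.0/21.28 = 16.87 mg/L.
Initial deficit D₀ = C_s − DO₀ = 8.72 − 7.685 = 1.035 mg/L.
D(3.48) = [0.293×16.87/(0.338−0.293)](e^(−0.293×3.48) − e^(−0.338×3.48)) + 1.035 e^(−0.338×3.48)
= 109.8 × (0.3607 − 0.3084) + 1.035 × 0.3084 = 6.063 mg/L.
DO = 8.72 − 6.063 = 2.657 mg/L.

DO ≈ 2.66 mg/L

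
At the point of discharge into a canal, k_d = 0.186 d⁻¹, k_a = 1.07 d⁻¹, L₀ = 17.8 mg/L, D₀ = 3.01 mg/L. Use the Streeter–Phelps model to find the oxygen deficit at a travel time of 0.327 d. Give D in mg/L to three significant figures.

D ≈ 3.01 mg/L

k_d L₀/(k_a−k_d) = 0.186×17.8/(1.07−0.186) = 3.311/0.8840 = 3.745 mg/L.
e^(−k_d t) = e^(−0.186×0.3270) = 0.9410; e^(−k_a t) = e^(−1.07×0.3270) = 0.7048.
D = 3.745 × (0.9410 − 0.7048) + 3.01 × 0.7048 = 0.8847 + 2.121 = 3.006 mg/L.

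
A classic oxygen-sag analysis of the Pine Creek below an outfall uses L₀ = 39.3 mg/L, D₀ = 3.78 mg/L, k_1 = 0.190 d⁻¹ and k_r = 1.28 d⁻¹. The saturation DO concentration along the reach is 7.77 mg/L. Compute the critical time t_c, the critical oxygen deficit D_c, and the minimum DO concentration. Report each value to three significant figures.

t_c = [1/(k_r−k_1)] ln[(k_r/k_1)(1 − D₀(k_r−k_1)/(k_1 L₀))]
= [1/(1.28−0.190)] ln[(1.28/0.190)(1 − 3.78×1.090/(0.190×39.3))]
= (1/1.090) ln[6.737 × 0.4482] = 0.9174 × ln(3.020) = 0.9174 × 1.105 = 1.014 d.
L(t_c) = L₀ e^(−k_1 t_c) = 39.3 × 0.8248 = 32.41 mg/L, and at the critical point k_r D_c = k_1 L, so D_c = (0.190/1.28) × 32.41 = 4.811 mg/L.
Minimum DO = C_s − D_c = 7.77 − 4.811 = 2.959 mg/L.

t_c ≈ 1.01 d; D_c ≈ 4.81 mg/L; min DO ≈ 2.96 mg/L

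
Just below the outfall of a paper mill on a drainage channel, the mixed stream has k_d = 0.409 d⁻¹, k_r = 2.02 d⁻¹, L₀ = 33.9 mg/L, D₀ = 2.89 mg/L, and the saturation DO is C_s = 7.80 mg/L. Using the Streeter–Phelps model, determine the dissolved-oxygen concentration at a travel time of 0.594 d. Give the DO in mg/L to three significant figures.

k_d L₀/(k_r−k_d) = 0.409×33.9/(2.02−0.409) = 13.87/1.611 = 8.607 mg/L.
e^(−k_d t) = e^(−0.409×0.5940) = 0.7843; e^(−k_r t) = e^(−2.02×0.5940) = 0.3012.
D = 8.607 × (0.7843 − 0.3012) + 2.89 × 0.3012 = 4.158 + 0.8706 = 5.028 mg/L.
DO = C_s − D = 7.80 − 5.028 = 2.772 mg/L.

DO ≈ 2.77 mg/L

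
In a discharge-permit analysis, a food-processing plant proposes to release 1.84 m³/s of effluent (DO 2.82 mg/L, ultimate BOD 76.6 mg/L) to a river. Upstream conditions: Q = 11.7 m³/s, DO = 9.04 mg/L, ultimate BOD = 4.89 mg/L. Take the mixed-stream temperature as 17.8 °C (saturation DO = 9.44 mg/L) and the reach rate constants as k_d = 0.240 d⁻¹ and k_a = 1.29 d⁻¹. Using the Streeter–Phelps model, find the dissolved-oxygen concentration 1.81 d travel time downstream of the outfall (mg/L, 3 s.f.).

Mixed DO = (11.7×9.04 + 1.84×2.82)/(11.7+1.84) = 111.0/13.54 = 8.195 mg/L.
Mixed L₀ = (11.7×4.89 + 1.84×76.6)/(13.54) = 198.2/13.54 = 14.63 mg/L.
Initial deficit D₀ = C_s − DO₀ = 9.44 − 8.195 = 1.245 mg/L.
D(1.81) = [0.240×14.63/(1.29−0.240)](e^(−0.240×1.81) − e^(−1.29×1.81)) + 1.245 e^(−1.29×1.81)
= 3.345 × (0.6477 − 0.09682) + 1.245 × 0.09682 = 1.963 mg/L.
DO = 9.44 − 1.963 = 7.477 mg/L.

DO ≈ 7.48 mg/L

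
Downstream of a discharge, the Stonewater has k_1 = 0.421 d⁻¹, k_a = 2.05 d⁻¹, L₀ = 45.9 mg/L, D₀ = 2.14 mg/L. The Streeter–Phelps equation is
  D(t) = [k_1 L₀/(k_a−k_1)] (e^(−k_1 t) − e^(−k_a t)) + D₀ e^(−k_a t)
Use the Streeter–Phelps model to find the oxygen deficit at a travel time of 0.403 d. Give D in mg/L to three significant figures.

D ≈ 5.76 mg/L

k_1 L₀/(k_a−k_1) = 0.421×45.9/(2.05−0.421) = 19.32/1.629 = 11.86 mg/L.
e^(−k_1 t) = e^(−0.421×0.4030) = 0.8439; e^(−k_a t) = e^(−2.05×0.4030) = 0.4377.
D = 11.86 × (0.8439 − 0.4377) + 2.14 × 0.4377 = 4.819 + 0.9367 = 5.755 mg/L.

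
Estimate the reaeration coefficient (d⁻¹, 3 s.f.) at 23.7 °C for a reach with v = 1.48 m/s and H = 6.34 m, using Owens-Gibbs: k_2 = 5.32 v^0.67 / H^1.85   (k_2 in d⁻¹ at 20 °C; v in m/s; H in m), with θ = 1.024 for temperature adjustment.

k_2 ≈ 0.248 d⁻¹

k_2(20) = 5.32 × 1.48^0.67 / 6.34^1.85 = 5.32 × 1.300 / 30.47 = 0.2271 d⁻¹.
k_2(23.7) = 0.2271 × 1.024^(23.7−20) = 0.2271 × 1.092 = 0.2479 d⁻¹.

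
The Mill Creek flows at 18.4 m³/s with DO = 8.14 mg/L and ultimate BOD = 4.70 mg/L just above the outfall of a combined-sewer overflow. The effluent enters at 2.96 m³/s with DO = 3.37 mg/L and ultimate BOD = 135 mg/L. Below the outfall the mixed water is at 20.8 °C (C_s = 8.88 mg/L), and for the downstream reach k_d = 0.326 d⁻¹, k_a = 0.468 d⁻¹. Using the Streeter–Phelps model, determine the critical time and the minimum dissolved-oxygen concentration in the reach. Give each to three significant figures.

t_c ≈ 2.35 d; minimum DO ≈ 1.52 mg/L

Mixed DO = (18.4×8.14 + 2.96×3.37)/(18.4+2.96) = 159.8/21.36 = 7.479 mg/L.
Mixed L₀ = (18.4×4.70 + 2.96×135)/(21.36) = 486.1/21.36 = 22.76 mg/L.
Initial deficit D₀ = C_s − DO₀ = 8.88 − 7.479 = 1.401 mg/L.
t_c = (1/0.1420) ln[(0.468/0.326)(1 − 1.401×0.1420/(0.326×22.76))] = 7.042 × ln(1.397) = 2.355 d.
D_c = (0.326/0.468) × 22.76 × e^(−0.326×2.355) = 0.6966 × 22.76 × 0.4641 = 7.357 mg/L.
Minimum DO = 8.88 − 7.357 = 1.523 mg/L.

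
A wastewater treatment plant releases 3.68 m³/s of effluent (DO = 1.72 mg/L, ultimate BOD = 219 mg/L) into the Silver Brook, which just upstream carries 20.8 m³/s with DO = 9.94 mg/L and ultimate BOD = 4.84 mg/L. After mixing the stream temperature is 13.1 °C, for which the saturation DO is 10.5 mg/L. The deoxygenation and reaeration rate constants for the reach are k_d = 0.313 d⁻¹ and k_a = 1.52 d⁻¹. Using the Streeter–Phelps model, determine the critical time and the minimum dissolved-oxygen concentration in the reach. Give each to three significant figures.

Mixed DO = (20.8×9.94 + 3.68×1.72)/(20.8+3.68) = 213.1/24.48 = 8.704 mg/L.
Mixed L₀ = (20.8×4.84 + 3.68×219)/(24.48) = 906.6/24.48 = 37.03 mg/L.
Initial deficit D₀ = C_s − DO₀ = 10.5 − 8.704 = 1.796 mg/L.
t_c = (1/1.207) ln[(1.52/0.313)(1 − 1.796×1.207/(0.313×37.03))] = 0.8285 × ln(3.948) = 1.138 d.
D_c = (0.313/1.52) × 37.03 × e^(−0.313×1.138) = 0.2059 × 37.03 × 0.7004 = 5.341 mg/L.
Minimum DO = 10.5 − 5.341 = 5.159 mg/L.

t_c ≈ 1.14 d; minimum DO ≈ 5.16 mg/L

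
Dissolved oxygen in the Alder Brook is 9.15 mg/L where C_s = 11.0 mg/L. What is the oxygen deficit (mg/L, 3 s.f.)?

D = C_s − C = 11.0 − 9.15 = 1.85 mg/L.

D ≈ 1.85 mg/L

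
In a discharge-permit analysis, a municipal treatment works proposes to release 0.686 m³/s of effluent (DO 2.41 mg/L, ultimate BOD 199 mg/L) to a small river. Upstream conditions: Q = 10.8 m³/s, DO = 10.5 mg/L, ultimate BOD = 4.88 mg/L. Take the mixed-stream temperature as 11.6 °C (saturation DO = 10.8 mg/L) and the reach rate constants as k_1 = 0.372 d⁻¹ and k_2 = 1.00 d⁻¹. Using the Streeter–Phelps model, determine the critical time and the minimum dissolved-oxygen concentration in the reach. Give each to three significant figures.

Mixed DO = (10.8×10.5 + 0.686×2.41)/(10.8+0.686) = 115.1/11.49 = 10.02 mg/L.
Mixed L₀ = (10.8×4.88 + 0.686×199)/(11.49) = 189.2/11.49 = 16.47 mg/L.
Initial deficit D₀ = C_s − DO₀ = 10.8 − 10.02 = 0.7832 mg/L.
t_c = (1/0.6280) ln[(1.00/0.372)(1 − 0.7832×0.6280/(0.372×16.47))] = 1.592 × ln(2.472) = 1.441 d.
D_c = (0.372/1.00) × 16.47 × e^(−0.372×1.441) = 0.3720 × 16.47 × 0.5850 = 3.585 mg/L.
Minimum DO = 10.8 − 3.585 = 7.215 mg/L.

t_c ≈ 1.44 d; minimum DO ≈ 7.22 mg/L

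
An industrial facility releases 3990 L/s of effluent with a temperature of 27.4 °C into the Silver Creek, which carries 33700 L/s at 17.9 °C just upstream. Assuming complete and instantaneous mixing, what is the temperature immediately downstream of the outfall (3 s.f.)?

18.9 °C

Flow-weighted mixing: C = (Q_r C_r + Q_w C_w)/(Q_r + Q_w)
= (33700×17.9 + 3990×27.4)/(33700 + 3990) = 712600/37690 = 18.91 °C.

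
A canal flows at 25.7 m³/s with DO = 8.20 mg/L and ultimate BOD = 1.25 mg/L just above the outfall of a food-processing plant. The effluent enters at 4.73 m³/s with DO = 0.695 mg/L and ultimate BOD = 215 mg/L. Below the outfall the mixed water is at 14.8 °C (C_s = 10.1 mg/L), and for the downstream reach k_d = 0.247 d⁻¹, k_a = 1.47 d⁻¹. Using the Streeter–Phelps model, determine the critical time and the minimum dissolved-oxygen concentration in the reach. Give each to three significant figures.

t_c ≈ 0.984 d; minimum DO ≈ 5.56 mg/L

Mixed DO = (25.7×8.20 + 4.73×0.695)/(25.7+4.73) = 214.0/30.43 = 7.033 mg/L.
Mixed L₀ = (25.7×1.25 + 4.73×215)/(30.43) = 1049/30.43 = 34.48 mg/L.
Initial deficit D₀ = C_s − DO₀ = 10.1 − 7.033 = 3.067 mg/L.
t_c = (1/1.223) ln[(1.47/0.247)(1 − 3.067×1.223/(0.247×34.48))] = 0.8177 × ln(3.330) = 0.9837 d.
D_c = (0.247/1.47) × 34.48 × e^(−0.247×0.9837) = 0.1680 × 34.48 × 0.7843 = 4.543 mg/L.
Minimum DO = 10.1 − 4.543 = 5.557 mg/L.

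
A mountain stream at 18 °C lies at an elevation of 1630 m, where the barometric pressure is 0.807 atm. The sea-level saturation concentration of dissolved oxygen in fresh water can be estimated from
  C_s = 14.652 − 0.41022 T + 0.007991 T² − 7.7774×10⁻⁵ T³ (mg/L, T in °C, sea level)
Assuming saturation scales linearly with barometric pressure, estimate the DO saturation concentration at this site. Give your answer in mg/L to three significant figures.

C_s ≈ 7.59 mg/L

At sea level: C_s = 14.652 − 0.41022×18 + 0.007991×18² − 7.7774×10⁻⁵×18³ = 9.404 mg/L.
Pressure correction: C_s' = 9.404 × 0.807 = 7.589 mg/L.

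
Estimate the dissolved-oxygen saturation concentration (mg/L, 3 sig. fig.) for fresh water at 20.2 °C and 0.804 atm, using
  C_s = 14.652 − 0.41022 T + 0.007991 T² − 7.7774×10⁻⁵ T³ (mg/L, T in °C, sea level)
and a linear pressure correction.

C_s ≈ 7.22 mg/L

At sea level: C_s = 14.652 − 0.41022×20.2 + 0.007991×20.2² − 7.7774×10⁻⁵×20.2³ = 8.985 mg/L.
Pressure correction: C_s' = 8.985 × 0.804 = 7.224 mg/L.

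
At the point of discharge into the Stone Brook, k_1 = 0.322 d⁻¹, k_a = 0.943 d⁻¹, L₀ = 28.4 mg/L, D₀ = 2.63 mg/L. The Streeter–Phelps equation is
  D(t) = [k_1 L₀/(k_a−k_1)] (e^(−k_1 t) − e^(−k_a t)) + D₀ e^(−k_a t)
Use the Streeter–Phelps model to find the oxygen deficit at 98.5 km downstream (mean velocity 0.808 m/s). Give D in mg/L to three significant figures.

Travel time t = x/v = 98.5 km / (0.808 m/s) = 98500 m / 0.808 m/s = 121900 s = 1.411 d.
k_1 L₀/(k_a−k_1) = 0.322×28.4/(0.943−0.322) = 9.145/0.6210 = 14.73 mg/L.
e^(−k_1 t) = e^(−0.322×1.411) = 0.6349; e^(−k_a t) = e^(−0.943×1.411) = 0.2643.
D = 14.73 × (0.6349 − 0.2643) + 2.63 × 0.2643 = 5.457 + 0.6952 = 6.152 mg/L.

D ≈ 6.15 mg/L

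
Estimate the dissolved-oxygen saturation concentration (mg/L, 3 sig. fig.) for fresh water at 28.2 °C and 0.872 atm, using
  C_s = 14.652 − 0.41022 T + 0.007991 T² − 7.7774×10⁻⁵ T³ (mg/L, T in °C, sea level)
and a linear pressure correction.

C_s ≈ 6.71 mg/L

At sea level: C_s = 14.652 − 0.41022×28.2 + 0.007991×28.2² − 7.7774×10⁻⁵×28.2³ = 7.694 mg/L.
Pressure correction: C_s' = 7.694 × 0.872 = 6.710 mg/L.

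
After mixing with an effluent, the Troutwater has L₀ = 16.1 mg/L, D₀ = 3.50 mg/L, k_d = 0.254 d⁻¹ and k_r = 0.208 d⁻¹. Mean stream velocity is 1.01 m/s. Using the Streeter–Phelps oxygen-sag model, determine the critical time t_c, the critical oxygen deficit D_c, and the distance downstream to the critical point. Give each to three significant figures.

t_c = [1/(k_r−k_d)] ln[(k_r/k_d)(1 − D₀(k_r−k_d)/(k_d L₀))]
= [1/(0.208−0.254)] ln[(0.208/0.254)(1 − 3.50×-0.04600/(0.254×16.1))]
= (1/-0.04600) ln[0.8189 × 1.039] = -21.74 × ln(0.8511) = -21.74 × -0.1612 = 3.504 d.
L(t_c) = L₀ e^(−k_d t_c) = 16.1 × 0.4107 = 6.612 mg/L, and at the critical point k_r D_c = k_d L, so D_c = (0.254/0.208) × 6.612 = 8.074 mg/L.
x_c = v t_c = 1.01 m/s × 3.504 d × 86400 s/d = 305800 m ≈ 306 km.

t_c ≈ 3.50 d; D_c ≈ 8.07 mg/L; x_c ≈ 306 km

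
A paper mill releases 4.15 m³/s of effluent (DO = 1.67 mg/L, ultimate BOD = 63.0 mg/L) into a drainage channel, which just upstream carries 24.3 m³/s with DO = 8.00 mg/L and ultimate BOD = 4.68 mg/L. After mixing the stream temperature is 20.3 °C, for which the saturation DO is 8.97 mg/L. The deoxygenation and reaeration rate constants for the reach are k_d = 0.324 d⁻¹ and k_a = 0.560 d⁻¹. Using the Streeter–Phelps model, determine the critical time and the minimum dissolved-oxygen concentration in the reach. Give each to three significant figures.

Mixed DO = (24.3×8.00 + 4.15×1.67)/(24.3+4.15) = 201.3/28.45 = 7.077 mg/L.
Mixed L₀ = (24.3×4.68 + 4.15×63.0)/(28.45) = 375.2/28.45 = 13.19 mg/L.
Initial deficit D₀ = C_s − DO₀ = 8.97 − 7.077 = 1.893 mg/L.
t_c = (1/0.2360) ln[(0.560/0.324)(1 − 1.893×0.2360/(0.324×13.19))] = 4.237 × ln(1.548) = 1.851 d.
D_c = (0.324/0.560) × 13.19 × e^(−0.324×1.851) = 0.5786 × 13.19 × 0.5490 = 4.189 mg/L.
Minimum DO = 8.97 − 4.189 = 4.781 mg/L.

t_c ≈ 1.85 d; minimum DO ≈ 4.78 mg/L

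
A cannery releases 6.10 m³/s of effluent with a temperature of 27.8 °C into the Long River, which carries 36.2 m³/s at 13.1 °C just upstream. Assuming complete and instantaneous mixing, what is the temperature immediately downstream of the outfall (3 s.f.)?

Flow-weighted mixing: C = (Q_r C_r + Q_w C_w)/(Q_r + Q_w)
= (36.2×13.1 + 6.10×27.8)/(36.2 + 6.10) = 643.8/42.30 = 15.22 °C.

15.2 °C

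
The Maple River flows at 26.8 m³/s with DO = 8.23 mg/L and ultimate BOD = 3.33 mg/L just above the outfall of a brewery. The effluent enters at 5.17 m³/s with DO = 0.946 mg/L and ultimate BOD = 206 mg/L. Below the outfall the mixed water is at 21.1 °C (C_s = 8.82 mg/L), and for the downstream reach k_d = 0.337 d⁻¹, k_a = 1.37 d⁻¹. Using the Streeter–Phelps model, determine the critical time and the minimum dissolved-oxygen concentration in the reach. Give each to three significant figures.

Mixed DO = (26.8×8.23 + 5.17×0.946)/(26.8+5.17) = 225.5/31.97 = 7.052 mg/L.
Mixed L₀ = (26.8×3.33 + 5.17×206)/(31.97) = 1154/31.97 = 36.10 mg/L.
Initial deficit D₀ = C_s − DO₀ = 8.82 − 7.052 = 1.768 mg/L.
t_c = (1/1.033) ln[(1.37/0.337)(1 − 1.768×1.033/(0.337×36.10))] = 0.9681 × ln(3.455) = 1.200 d.
D_c = (0.337/1.37) × 36.10 × e^(−0.337×1.200) = 0.2460 × 36.10 × 0.6673 = 5.927 mg/L.
Minimum DO = 8.82 − 5.927 = 2.893 mg/L.

t_c ≈ 1.20 d; minimum DO ≈ 2.89 mg/L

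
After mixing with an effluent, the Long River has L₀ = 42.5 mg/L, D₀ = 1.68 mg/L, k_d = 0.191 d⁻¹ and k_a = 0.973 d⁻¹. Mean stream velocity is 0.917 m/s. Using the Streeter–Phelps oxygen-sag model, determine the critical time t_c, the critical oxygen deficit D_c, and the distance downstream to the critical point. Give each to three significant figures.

t_c ≈ 1.86 d; D_c ≈ 5.85 mg/L; x_c ≈ 147 km

At the critical point dD/dt = 0, so k_d L₀ e^(−k_d t) = k_a D. Substituting D(t) from the Streeter–Phelps equation and solving for t gives
t_c = ln[(k_a/k_d)(1 − D₀(k_a−k_d)/(k_d L₀))] / (k_a−k_d).
Here k_a−k_d = 0.7820 d⁻¹ and 1 − D₀(k_a−k_d)/(k_d L₀) = 1 − 1.68×0.7820/(0.191×42.5) = 0.8382, so
t_c = ln(5.094 × 0.8382) / 0.7820 = 1.452 / 0.7820 = 1.856 d.
L(t_c) = L₀ e^(−k_d t_c) = 42.5 × 0.7015 = 29.81 mg/L, and at the critical point k_a D_c = k_d L, so D_c = (0.191/0.973) × 29.81 = 5.852 mg/L.
x_c = v t_c = 0.917 m/s × 1.856 d × 86400 s/d = 147100 m ≈ 147 km.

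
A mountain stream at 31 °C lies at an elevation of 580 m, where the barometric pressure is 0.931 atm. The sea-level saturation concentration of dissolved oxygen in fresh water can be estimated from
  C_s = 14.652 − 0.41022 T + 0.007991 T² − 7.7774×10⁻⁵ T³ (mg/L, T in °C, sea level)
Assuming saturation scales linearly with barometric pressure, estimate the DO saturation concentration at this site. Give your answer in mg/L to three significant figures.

At sea level: C_s = 14.652 − 0.41022×31 + 0.007991×31² − 7.7774×10⁻⁵×31³ = 7.298 mg/L.
Pressure correction: C_s' = 7.298 × 0.931 = 6.794 mg/L.

C_s ≈ 6.79 mg/L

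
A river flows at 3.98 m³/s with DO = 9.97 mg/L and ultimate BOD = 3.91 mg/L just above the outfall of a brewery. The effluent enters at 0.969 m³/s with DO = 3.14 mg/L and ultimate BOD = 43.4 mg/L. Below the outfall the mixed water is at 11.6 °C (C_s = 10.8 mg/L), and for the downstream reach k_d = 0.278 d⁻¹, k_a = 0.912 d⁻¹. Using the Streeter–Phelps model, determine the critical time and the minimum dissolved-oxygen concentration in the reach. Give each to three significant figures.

t_c ≈ 1.00 d; minimum DO ≈ 8.11 mg/L

Mixed DO = (3.98×9.97 + 0.969×3.14)/(3.98+0.969) = 42.72/4.949 = 8.633 mg/L.
Mixed L₀ = (3.98×3.91 + 0.969×43.4)/(4.949) = 57.62/4.949 = 11.64 mg/L.
Initial deficit D₀ = C_s − DO₀ = 10.8 − 8.633 = 2.167 mg/L.
t_c = (1/0.6340) ln[(0.912/0.278)(1 − 2.167×0.6340/(0.278×11.64))] = 1.577 × ln(1.888) = 1.002 d.
D_c = (0.278/0.912) × 11.64 × e^(−0.278×1.002) = 0.3048 × 11.64 × 0.7568 = 2.686 mg/L.
Minimum DO = 10.8 − 2.686 = 8.114 mg/L.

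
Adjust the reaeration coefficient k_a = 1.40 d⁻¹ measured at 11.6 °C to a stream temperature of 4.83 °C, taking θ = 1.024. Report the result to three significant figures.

k_a ≈ 1.19 d⁻¹

k_a(T₂) = k_a(T₁) · θ^(T₂−T₁) = 1.40 × 1.024^(4.83−11.6)
= 1.40 × 1.024^-6.77 = 1.40 × 0.8517 = 1.192 d⁻¹.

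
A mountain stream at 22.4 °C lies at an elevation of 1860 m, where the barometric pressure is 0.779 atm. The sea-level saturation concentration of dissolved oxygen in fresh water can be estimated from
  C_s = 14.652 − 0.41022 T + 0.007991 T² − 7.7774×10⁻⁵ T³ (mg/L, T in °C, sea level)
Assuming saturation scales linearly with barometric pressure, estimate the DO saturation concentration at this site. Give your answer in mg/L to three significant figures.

C_s ≈ 6.70 mg/L

At sea level: C_s = 14.652 − 0.41022×22.4 + 0.007991×22.4² − 7.7774×10⁻⁵×22.4³ = 8.599 mg/L.
Pressure correction: C_s' = 8.599 × 0.779 = 6.698 mg/L.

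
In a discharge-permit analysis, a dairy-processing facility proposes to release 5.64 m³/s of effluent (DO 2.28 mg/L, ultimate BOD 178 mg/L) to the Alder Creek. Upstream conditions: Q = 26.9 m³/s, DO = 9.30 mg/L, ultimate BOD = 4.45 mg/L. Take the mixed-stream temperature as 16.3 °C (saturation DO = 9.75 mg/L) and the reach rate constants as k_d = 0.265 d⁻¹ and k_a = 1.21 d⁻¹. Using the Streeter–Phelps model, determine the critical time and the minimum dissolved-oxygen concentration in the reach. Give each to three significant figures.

t_c ≈ 1.41 d; minimum DO ≈ 4.54 mg/L

Mixed DO = (26.9×9.30 + 5.64×2.28)/(26.9+5.64) = 263.0/32.54 = 8.083 mg/L.
Mixed L₀ = (26.9×4.45 + 5.64×178)/(32.54) = 1124/32.54 = 34.53 mg/L.
Initial deficit D₀ = C_s − DO₀ = 9.75 − 8.083 = 1.667 mg/L.
t_c = (1/0.9450) ln[(1.21/0.265)(1 − 1.667×0.9450/(0.265×34.53))] = 1.058 × ln(3.780) = 1.407 d.
D_c = (0.265/1.21) × 34.53 × e^(−0.265×1.407) = 0.2190 × 34.53 × 0.6887 = 5.209 mg/L.
Minimum DO = 9.75 − 5.209 = 4.541 mg/L.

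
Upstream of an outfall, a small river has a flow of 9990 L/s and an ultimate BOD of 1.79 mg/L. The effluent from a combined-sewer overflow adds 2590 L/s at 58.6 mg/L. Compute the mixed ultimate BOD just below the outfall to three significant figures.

13.5 mg/L

Flow-weighted mixing: C = (Q_r C_r + Q_w C_w)/(Q_r + Q_w)
= (9990×1.79 + 2590×58.6)/(9990 + 2590) = 169700/12580 = 13.49 mg/L.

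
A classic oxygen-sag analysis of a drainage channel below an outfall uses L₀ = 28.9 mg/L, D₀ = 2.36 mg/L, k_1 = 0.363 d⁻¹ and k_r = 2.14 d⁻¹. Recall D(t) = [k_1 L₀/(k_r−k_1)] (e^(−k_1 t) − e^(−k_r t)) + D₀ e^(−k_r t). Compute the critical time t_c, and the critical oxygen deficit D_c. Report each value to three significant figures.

t_c ≈ 0.711 d; D_c ≈ 3.79 mg/L

With k_r/k_1 = 5.895 and 1 − D₀(k_r−k_1)/(k_1 L₀) = 0.6002,
t_c = ln(5.895 × 0.6002) / (2.14 − 0.363) = ln(3.539) / 1.777 = 1.264/1.777 = 0.7112 d.
L(t_c) = L₀ e^(−k_1 t_c) = 28.9 × 0.7725 = 22.32 mg/L, and at the critical point k_r D_c = k_1 L, so D_c = (0.363/2.14) × 22.32 = 3.787 mg/L.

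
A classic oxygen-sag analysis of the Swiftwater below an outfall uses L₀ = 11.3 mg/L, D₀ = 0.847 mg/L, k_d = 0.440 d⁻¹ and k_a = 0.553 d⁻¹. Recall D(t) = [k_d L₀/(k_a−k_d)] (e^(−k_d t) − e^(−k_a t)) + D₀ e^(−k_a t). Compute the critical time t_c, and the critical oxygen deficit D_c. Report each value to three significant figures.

t_c ≈ 1.85 d; D_c ≈ 3.98 mg/L

At the critical point dD/dt = 0, so k_d L₀ e^(−k_d t) = k_a D. Substituting D(t) from the Streeter–Phelps equation and solving for t gives
t_c = ln[(k_a/k_d)(1 − D₀(k_a−k_d)/(k_d L₀))] / (k_a−k_d).
Here k_a−k_d = 0.1130 d⁻¹ and 1 − D₀(k_a−k_d)/(k_d L₀) = 1 − 0.847×0.1130/(0.440×11.3) = 0.9808, so
t_c = ln(1.257 × 0.9808) / 0.1130 = 0.2091 / 0.1130 = 1.851 d.
L(t_c) = L₀ e^(−k_d t_c) = 11.3 × 0.4429 = 5.005 mg/L, and at the critical point k_a D_c = k_d L, so D_c = (0.440/0.553) × 5.005 = 3.982 mg/L.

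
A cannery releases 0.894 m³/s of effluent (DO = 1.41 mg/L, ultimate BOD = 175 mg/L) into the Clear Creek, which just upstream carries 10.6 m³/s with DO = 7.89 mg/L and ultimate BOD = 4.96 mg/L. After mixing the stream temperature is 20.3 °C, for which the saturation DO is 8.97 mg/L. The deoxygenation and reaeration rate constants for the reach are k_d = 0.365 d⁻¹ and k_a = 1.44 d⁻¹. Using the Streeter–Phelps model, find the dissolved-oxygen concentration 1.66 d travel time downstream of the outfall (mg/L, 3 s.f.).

DO ≈ 6.02 mg/L

Mixed DO = (10.6×7.89 + 0.894×1.41)/(10.6+0.894) = 84.89/11.49 = 7.386 mg/L.
Mixed L₀ = (10.6×4.96 + 0.894×175)/(11.49) = 209.0/11.49 = 18.19 mg/L.
Initial deficit D₀ = C_s − DO₀ = 8.97 − 7.386 = 1.584 mg/L.
D(1.66) = [0.365×18.19/(1.44−0.365)](e^(−0.365×1.66) − e^(−1.44×1.66)) + 1.584 e^(−1.44×1.66)
= 6.175 × (0.5456 − 0.09159) + 1.584 × 0.09159 = 2.948 mg/L.
DO = 8.97 − 2.948 = 6.022 mg/L.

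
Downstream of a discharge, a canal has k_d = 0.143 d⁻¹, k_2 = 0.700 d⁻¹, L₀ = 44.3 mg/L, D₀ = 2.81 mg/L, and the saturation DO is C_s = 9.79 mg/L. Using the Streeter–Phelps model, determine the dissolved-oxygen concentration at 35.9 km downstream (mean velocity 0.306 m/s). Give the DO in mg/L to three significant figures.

Travel time t = x/v = 35.9 km / (0.306 m/s) = 35900 m / 0.306 m/s = 117300 s = 1.358 d.
k_d L₀/(k_2−k_d) = 0.143×44.3/(0.700−0.143) = 6.335/0.5570 = 11.37 mg/L.
e^(−k_d t) = e^(−0.143×1.358) = 0.8235; e^(−k_2 t) = e^(−0.700×1.358) = 0.3865.
D = 11.37 × (0.8235 − 0.3865) + 2.81 × 0.3865 = 4.970 + 1.086 = 6.056 mg/L.
DO = C_s − D = 9.79 − 6.056 = 3.734 mg/L.

DO ≈ 3.73 mg/L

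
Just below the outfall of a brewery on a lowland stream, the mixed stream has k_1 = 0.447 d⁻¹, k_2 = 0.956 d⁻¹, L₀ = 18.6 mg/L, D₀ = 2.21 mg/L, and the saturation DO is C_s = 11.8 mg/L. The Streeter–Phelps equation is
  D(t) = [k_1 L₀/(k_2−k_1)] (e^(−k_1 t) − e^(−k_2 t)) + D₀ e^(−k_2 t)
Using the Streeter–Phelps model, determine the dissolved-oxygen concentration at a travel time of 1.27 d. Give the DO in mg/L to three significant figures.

k_1 L₀/(k_2−k_1) = 0.447×18.6/(0.956−0.447) = 8.314/0.5090 = 16.33 mg/L.
e^(−k_1 t) = e^(−0.447×1.270) = 0.5668; e^(−k_2 t) = e^(−0.956×1.270) = 0.2970.
D = 16.33 × (0.5668 − 0.2970) + 2.21 × 0.2970 = 4.408 + 0.6563 = 5.064 mg/L.
DO = C_s − D = 11.8 − 5.064 = 6.736 mg/L.

DO ≈ 6.74 mg/L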